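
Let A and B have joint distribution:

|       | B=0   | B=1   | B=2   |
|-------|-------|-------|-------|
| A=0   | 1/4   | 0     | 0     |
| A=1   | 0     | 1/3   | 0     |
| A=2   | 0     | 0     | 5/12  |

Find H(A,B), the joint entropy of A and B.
H(A,B) = -Σ P(A,B) log₂ P(A,B), summed over the non-zero cells:
H(A,B) = -[(1/4)·log₂(1/4) + (1/3)·log₂(1/3) + (5/12)·log₂(5/12)]
  = 0.5000 + 0.5283 + 0.5263
  = 1.5546 bits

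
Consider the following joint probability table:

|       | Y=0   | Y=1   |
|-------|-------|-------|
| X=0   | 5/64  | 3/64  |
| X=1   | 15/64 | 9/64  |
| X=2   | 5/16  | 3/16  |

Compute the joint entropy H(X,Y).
H(X,Y) = -Σ P(X,Y) log₂ P(X,Y), summed over the non-zero cells:
H(X,Y) = -[(5/64)·log₂(5/64) + (3/64)·log₂(3/64) + (15/64)·log₂(15/64) + (9/64)·log₂(9/64) + (5/16)·log₂(5/16) + (3/16)·log₂(3/16)]
  = 0.2873 + 0.2070 + 0.4906 + 0.3980 + 0.5244 + 0.4528
  = 2.3601 bits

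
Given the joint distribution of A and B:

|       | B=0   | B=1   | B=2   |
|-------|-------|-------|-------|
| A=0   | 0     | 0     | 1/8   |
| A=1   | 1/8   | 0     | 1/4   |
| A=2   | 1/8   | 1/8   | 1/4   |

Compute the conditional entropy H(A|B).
Marginal P(B) (column sums):
  P(B=0) = 0 + 1/8 + 1/8 = 1/4
  P(B=1) = 0 + 0 + 1/8 = 1/8
  P(B=2) = 1/8 + 1/4 + 1/4 = 5/8

H(A|B) = -Σ P(A,B)·log₂ P(A|B), where P(A|B) = P(A,B) / P(B)
  (cells with P(A,B) = 0 contribute 0)
  (A=0,B=2): P(A|B) = (1/8)/(5/8) = 1/5;  -(1/8)·log₂(1/5) = 0.2902
  (A=1,B=0): P(A|B) = (1/8)/(1/4) = 1/2;  -(1/8)·log₂(1/2) = 0.1250
  (A=1,B=2): P(A|B) = (1/4)/(5/8) = 2/5;  -(1/4)·log₂(2/5) = 0.3305
  (A=2,B=0): P(A|B) = (1/8)/(1/4) = 1/2;  -(1/8)·log₂(1/2) = 0.1250
  (A=2,B=1): P(A|B) = (1/8)/(1/8) = 1;  -(1/8)·log₂(1) = 0.0000
  (A=2,B=2): P(A|B) = (1/4)/(5/8) = 2/5;  -(1/4)·log₂(2/5) = 0.3305
H(A|B) = 0.2902 + 0.1250 + 0.3305 + 0.1250 + 0.0000 + 0.3305
  = 1.2012 bits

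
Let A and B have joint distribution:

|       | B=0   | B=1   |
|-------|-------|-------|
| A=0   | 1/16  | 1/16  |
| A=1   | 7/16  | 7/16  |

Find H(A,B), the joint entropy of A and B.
H(A,B) = -Σ P(A,B) log₂ P(A,B), summed over the non-zero cells:
H(A,B) = -[(1/16)·log₂(1/16) + (1/16)·log₂(1/16) + (7/16)·log₂(7/16) + (7/16)·log₂(7/16)]
  = 0.2500 + 0.2500 + 0.5218 + 0.5218
  = 1.5436 bits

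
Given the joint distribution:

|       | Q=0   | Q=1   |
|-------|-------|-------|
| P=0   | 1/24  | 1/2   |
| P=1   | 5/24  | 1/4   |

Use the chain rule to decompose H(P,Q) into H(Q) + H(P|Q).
By the chain rule: H(P,Q) = H(Q) + H(P|Q)

Marginal P(Q) (column sums):
  P(Q=0) = 1/24 + 5/24 = 1/4
  P(Q=1) = 1/2 + 1/4 = 3/4
H(Q) = -[(1/4)·log₂(1/4) + (3/4)·log₂(3/4)]
  = 0.5000 + 0.3113
  = 0.8113 bits
H(P|Q) = -Σ P(P,Q)·log₂ P(P|Q), where P(P|Q) = P(P,Q) / P(Q)
  (P=0,Q=0): P(P|Q) = (1/24)/(1/4) = 1/6;  -(1/24)·log₂(1/6) = 0.1077
  (P=0,Q=1): P(P|Q) = (1/2)/(3/4) = 2/3;  -(1/2)·log₂(2/3) = 0.2925
  (P=1,Q=0): P(P|Q) = (5/24)/(1/4) = 5/6;  -(5/24)·log₂(5/6) = 0.0548
  (P=1,Q=1): P(P|Q) = (1/4)/(3/4) = 1/3;  -(1/4)·log₂(1/3) = 0.3962
H(P|Q) = 0.1077 + 0.2925 + 0.0548 + 0.3962
  = 0.8512 bits

H(P,Q) = H(Q) + H(P|Q) = 0.8113 + 0.8512 = 1.6625 bits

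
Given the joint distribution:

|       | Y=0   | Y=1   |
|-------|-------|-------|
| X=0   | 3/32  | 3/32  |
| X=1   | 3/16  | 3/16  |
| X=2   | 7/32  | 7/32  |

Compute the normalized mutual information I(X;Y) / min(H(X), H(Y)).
Marginal P(X) (row sums):
  P(X=0) = 3/32 + 3/32 = 3/16
  P(X=1) = 3/16 + 3/16 = 3/8
  P(X=2) = 7/32 + 7/32 = 7/16
Marginal P(Y) (column sums):
  P(Y=0) = 3/32 + 3/16 + 7/32 = 1/2
  P(Y=1) = 3/32 + 3/16 + 7/32 = 1/2

H(X) = -[(3/16)·log₂(3/16) + (3/8)·log₂(3/8) + (7/16)·log₂(7/16)]
  = 0.4528 + 0.5306 + 0.5218
  = 1.5052 bits
H(Y) = -[(1/2)·log₂(1/2) + (1/2)·log₂(1/2)]
  = 0.5000 + 0.5000
  = 1.0000 bits
H(X,Y) = -[(3/32)·log₂(3/32) + (3/32)·log₂(3/32) + (3/16)·log₂(3/16) + (3/16)·log₂(3/16) + (7/32)·log₂(7/32) + (7/32)·log₂(7/32)]
  = 0.3202 + 0.3202 + 0.4528 + 0.4528 + 0.4796 + 0.4796
  = 2.5052 bits

I(X;Y) = H(X) + H(Y) - H(X,Y)
  = 1.5052 + 1.0000 - 2.5052
  = 0.0000 bits

min(H(X), H(Y)) = min(1.5052, 1.0000) = 1.0000 bits
Normalized MI = 0.0000 / 1.0000 = 0.0000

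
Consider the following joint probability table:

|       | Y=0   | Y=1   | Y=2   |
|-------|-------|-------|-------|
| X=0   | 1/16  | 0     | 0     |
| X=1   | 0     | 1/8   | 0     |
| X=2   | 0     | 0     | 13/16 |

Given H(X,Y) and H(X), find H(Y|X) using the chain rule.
From the chain rule: H(X,Y) = H(X) + H(Y|X)
Therefore: H(Y|X) = H(X,Y) - H(X)

H(X,Y) = -[(1/16)·log₂(1/16) + (1/8)·log₂(1/8) + (13/16)·log₂(13/16)]
  = 0.2500 + 0.3750 + 0.2434
  = 0.8684 bits
Marginal P(X) (row sums):
  P(X=0) = 1/16 + 0 + 0 = 1/16
  P(X=1) = 0 + 1/8 + 0 = 1/8
  P(X=2) = 0 + 0 + 13/16 = 13/16
H(X) = -[(1/16)·log₂(1/16) + (1/8)·log₂(1/8) + (13/16)·log₂(13/16)]
  = 0.2500 + 0.3750 + 0.2434
  = 0.8684 bits

H(Y|X) = 0.8684 - 0.8684 = 0.0000 bits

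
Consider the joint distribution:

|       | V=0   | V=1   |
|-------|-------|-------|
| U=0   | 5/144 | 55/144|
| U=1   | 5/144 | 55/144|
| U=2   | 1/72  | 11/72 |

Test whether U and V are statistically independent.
Marginal P(U) (row sums):
  P(U=0) = 5/144 + 55/144 = 5/12
  P(U=1) = 5/144 + 55/144 = 5/12
  P(U=2) = 1/72 + 11/72 = 1/6
Marginal P(V) (column sums):
  P(V=0) = 5/144 + 5/144 + 1/72 = 1/12
  P(V=1) = 55/144 + 55/144 + 11/72 = 11/12

U and V are independent iff P(U=i,V=j) = P(U=i)·P(V=j) for every cell.
  P(U=0)·P(V=0) = 5/12 × 1/12 = 5/144 = P(U=0,V=0) ✓
  P(U=0)·P(V=1) = 5/12 × 11/12 = 55/144 = P(U=0,V=1) ✓
  P(U=1)·P(V=0) = 5/12 × 1/12 = 5/144 = P(U=1,V=0) ✓
  P(U=1)·P(V=1) = 5/12 × 11/12 = 55/144 = P(U=1,V=1) ✓
  P(U=2)·P(V=0) = 1/6 × 1/12 = 1/72 = P(U=2,V=0) ✓
  P(U=2)·P(V=1) = 1/6 × 11/12 = 11/72 = P(U=2,V=1) ✓

Yes, U and V are independent: every cell factors, so I(U;V) = 0 bits.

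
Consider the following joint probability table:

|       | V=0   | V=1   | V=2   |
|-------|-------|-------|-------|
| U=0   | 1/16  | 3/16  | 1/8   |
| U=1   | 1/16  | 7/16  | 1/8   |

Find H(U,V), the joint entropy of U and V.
H(U,V) = -Σ P(U,V) log₂ P(U,V), summed over the non-zero cells:
H(U,V) = -[(1/16)·log₂(1/16) + (3/16)·log₂(3/16) + (1/8)·log₂(1/8) + (1/16)·log₂(1/16) + (7/16)·log₂(7/16) + (1/8)·log₂(1/8)]
  = 0.2500 + 0.4528 + 0.3750 + 0.2500 + 0.5218 + 0.3750
  = 2.2246 bits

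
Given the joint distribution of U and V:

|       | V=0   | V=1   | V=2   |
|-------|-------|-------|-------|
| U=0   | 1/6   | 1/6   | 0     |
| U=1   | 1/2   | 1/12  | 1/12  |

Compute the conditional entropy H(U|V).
Marginal P(V) (column sums):
  P(V=0) = 1/6 + 1/2 = 2/3
  P(V=1) = 1/6 + 1/12 = 1/4
  P(V=2) = 0 + 1/12 = 1/12

H(U|V) = -Σ P(U,V)·log₂ P(U|V), where P(U|V) = P(U,V) / P(V)
  (cells with P(U,V) = 0 contribute 0)
  (U=0,V=0): P(U|V) = (1/6)/(2/3) = 1/4;  -(1/6)·log₂(1/4) = 0.3333
  (U=0,V=1): P(U|V) = (1/6)/(1/4) = 2/3;  -(1/6)·log₂(2/3) = 0.0975
  (U=1,V=0): P(U|V) = (1/2)/(2/3) = 3/4;  -(1/2)·log₂(3/4) = 0.2075
  (U=1,V=1): P(U|V) = (1/12)/(1/4) = 1/3;  -(1/12)·log₂(1/3) = 0.1321
  (U=1,V=2): P(U|V) = (1/12)/(1/12) = 1;  -(1/12)·log₂(1) = 0.0000
H(U|V) = 0.3333 + 0.0975 + 0.2075 + 0.1321 + 0.0000
  = 0.7704 bits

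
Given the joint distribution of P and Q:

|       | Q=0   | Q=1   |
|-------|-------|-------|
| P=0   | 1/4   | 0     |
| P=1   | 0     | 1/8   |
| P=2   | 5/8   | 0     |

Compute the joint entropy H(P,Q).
H(P,Q) = -Σ P(P,Q) log₂ P(P,Q), summed over the non-zero cells:
H(P,Q) = -[(1/4)·log₂(1/4) + (1/8)·log₂(1/8) + (5/8)·log₂(5/8)]
  = 0.5000 + 0.3750 + 0.4238
  = 1.2988 bits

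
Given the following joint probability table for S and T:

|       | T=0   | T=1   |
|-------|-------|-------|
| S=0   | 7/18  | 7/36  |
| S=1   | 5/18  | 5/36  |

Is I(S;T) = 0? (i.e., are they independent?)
Marginal P(S) (row sums):
  P(S=0) = 7/18 + 7/36 = 7/12
  P(S=1) = 5/18 + 5/36 = 5/12
Marginal P(T) (column sums):
  P(T=0) = 7/18 + 5/18 = 2/3
  P(T=1) = 7/36 + 5/36 = 1/3

S and T are independent iff P(S=i,T=j) = P(S=i)·P(T=j) for every cell.
  P(S=0)·P(T=0) = 7/12 × 2/3 = 7/18 = P(S=0,T=0) ✓
  P(S=0)·P(T=1) = 7/12 × 1/3 = 7/36 = P(S=0,T=1) ✓
  P(S=1)·P(T=0) = 5/12 × 2/3 = 5/18 = P(S=1,T=0) ✓
  P(S=1)·P(T=1) = 5/12 × 1/3 = 5/36 = P(S=1,T=1) ✓

Yes, S and T are independent: every cell factors, so I(S;T) = 0 bits.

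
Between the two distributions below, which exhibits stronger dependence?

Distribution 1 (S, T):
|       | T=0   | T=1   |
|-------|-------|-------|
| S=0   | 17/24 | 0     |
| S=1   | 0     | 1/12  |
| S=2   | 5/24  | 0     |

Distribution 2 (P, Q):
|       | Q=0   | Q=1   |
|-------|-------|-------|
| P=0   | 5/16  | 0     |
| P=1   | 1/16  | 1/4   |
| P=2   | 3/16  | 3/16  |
Distribution 1 (S, T):
Marginal P(S) (row sums):
  P(S=0) = 17/24 + 0 = 17/24
  P(S=1) = 0 + 1/12 = 1/12
  P(S=2) = 5/24 + 0 = 5/24
Marginal P(T) (column sums):
  P(T=0) = 17/24 + 0 + 5/24 = 11/12
  P(T=1) = 0 + 1/12 + 0 = 1/12

H(S) = -[(17/24)·log₂(17/24) + (1/12)·log₂(1/12) + (5/24)·log₂(5/24)]
  = 0.3524 + 0.2987 + 0.4715
  = 1.1226 bits
H(T) = -[(11/12)·log₂(11/12) + (1/12)·log₂(1/12)]
  = 0.1151 + 0.2987
  = 0.4138 bits
H(S,T) = -[(17/24)·log₂(17/24) + (1/12)·log₂(1/12) + (5/24)·log₂(5/24)]
  = 0.3524 + 0.2987 + 0.4715
  = 1.1226 bits

I(S;T) = H(S) + H(T) - H(S,T)
  = 1.1226 + 0.4138 - 1.1226
  = 0.4138 bits

Distribution 2 (P, Q):
Marginal P(P) (row sums):
  P(P=0) = 5/16 + 0 = 5/16
  P(P=1) = 1/16 + 1/4 = 5/16
  P(P=2) = 3/16 + 3/16 = 3/8
Marginal P(Q) (column sums):
  P(Q=0) = 5/16 + 1/16 + 3/16 = 9/16
  P(Q=1) = 0 + 1/4 + 3/16 = 7/16

H(P) = -[(5/16)·log₂(5/16) + (5/16)·log₂(5/16) + (3/8)·log₂(3/8)]
  = 0.5244 + 0.5244 + 0.5306
  = 1.5794 bits
H(Q) = -[(9/16)·log₂(9/16) + (7/16)·log₂(7/16)]
  = 0.4669 + 0.5218
  = 0.9887 bits
H(P,Q) = -[(5/16)·log₂(5/16) + (1/16)·log₂(1/16) + (1/4)·log₂(1/4) + (3/16)·log₂(3/16) + (3/16)·log₂(3/16)]
  = 0.5244 + 0.2500 + 0.5000 + 0.4528 + 0.4528
  = 2.1800 bits

I(P;Q) = H(P) + H(Q) - H(P,Q)
  = 1.5794 + 0.9887 - 2.1800
  = 0.3881 bits

I(S;T) = 0.4138 bits > I(P;Q) = 0.3881 bits, so (S, T) has the higher mutual information (stronger dependence).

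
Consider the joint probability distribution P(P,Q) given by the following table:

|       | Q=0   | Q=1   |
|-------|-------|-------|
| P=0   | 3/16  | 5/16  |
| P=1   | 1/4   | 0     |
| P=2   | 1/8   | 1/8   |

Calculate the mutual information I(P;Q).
Marginal P(P) (row sums):
  P(P=0) = 3/16 + 5/16 = 1/2
  P(P=1) = 1/4 + 0 = 1/4
  P(P=2) = 1/8 + 1/8 = 1/4
Marginal P(Q) (column sums):
  P(Q=0) = 3/16 + 1/4 + 1/8 = 9/16
  P(Q=1) = 5/16 + 0 + 1/8 = 7/16

H(P) = -[(1/2)·log₂(1/2) + (1/4)·log₂(1/4) + (1/4)·log₂(1/4)]
  = 0.5000 + 0.5000 + 0.5000
  = 1.5000 bits
H(Q) = -[(9/16)·log₂(9/16) + (7/16)·log₂(7/16)]
  = 0.4669 + 0.5218
  = 0.9887 bits
H(P,Q) = -[(3/16)·log₂(3/16) + (5/16)·log₂(5/16) + (1/4)·log₂(1/4) + (1/8)·log₂(1/8) + (1/8)·log₂(1/8)]
  = 0.4528 + 0.5244 + 0.5000 + 0.3750 + 0.3750
  = 2.2272 bits

I(P;Q) = H(P) + H(Q) - H(P,Q)
  = 1.5000 + 0.9887 - 2.2272
  = 0.2615 bits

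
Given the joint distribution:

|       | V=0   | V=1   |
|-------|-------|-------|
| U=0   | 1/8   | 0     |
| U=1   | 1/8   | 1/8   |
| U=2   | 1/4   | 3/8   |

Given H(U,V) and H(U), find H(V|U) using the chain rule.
From the chain rule: H(U,V) = H(U) + H(V|U)
Therefore: H(V|U) = H(U,V) - H(U)

H(U,V) = -[(1/8)·log₂(1/8) + (1/8)·log₂(1/8) + (1/8)·log₂(1/8) + (1/4)·log₂(1/4) + (3/8)·log₂(3/8)]
  = 0.3750 + 0.3750 + 0.3750 + 0.5000 + 0.5306
  = 2.1556 bits
Marginal P(U) (row sums):
  P(U=0) = 1/8 + 0 = 1/8
  P(U=1) = 1/8 + 1/8 = 1/4
  P(U=2) = 1/4 + 3/8 = 5/8
H(U) = -[(1/8)·log₂(1/8) + (1/4)·log₂(1/4) + (5/8)·log₂(5/8)]
  = 0.3750 + 0.5000 + 0.4238
  = 1.2988 bits

H(V|U) = 2.1556 - 1.2988 = 0.8568 bits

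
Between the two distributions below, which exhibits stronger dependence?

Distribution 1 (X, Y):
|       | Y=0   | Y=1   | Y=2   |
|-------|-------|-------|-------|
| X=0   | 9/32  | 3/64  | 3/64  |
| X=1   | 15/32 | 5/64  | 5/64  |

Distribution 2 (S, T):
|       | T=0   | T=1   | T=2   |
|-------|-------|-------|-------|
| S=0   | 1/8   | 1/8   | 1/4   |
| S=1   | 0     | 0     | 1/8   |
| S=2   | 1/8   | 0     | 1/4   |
Distribution 1 (X, Y):
Marginal P(X) (row sums):
  P(X=0) = 9/32 + 3/64 + 3/64 = 3/8
  P(X=1) = 15/32 + 5/64 + 5/64 = 5/8
Marginal P(Y) (column sums):
  P(Y=0) = 9/32 + 15/32 = 3/4
  P(Y=1) = 3/64 + 5/64 = 1/8
  P(Y=2) = 3/64 + 5/64 = 1/8

H(X) = -[(3/8)·log₂(3/8) + (5/8)·log₂(5/8)]
  = 0.5306 + 0.4238
  = 0.9544 bits
H(Y) = -[(3/4)·log₂(3/4) + (1/8)·log₂(1/8) + (1/8)·log₂(1/8)]
  = 0.3113 + 0.3750 + 0.3750
  = 1.0613 bits
H(X,Y) = -[(9/32)·log₂(9/32) + (3/64)·log₂(3/64) + (3/64)·log₂(3/64) + (15/32)·log₂(15/32) + (5/64)·log₂(5/64) + (5/64)·log₂(5/64)]
  = 0.5147 + 0.2070 + 0.2070 + 0.5124 + 0.2873 + 0.2873
  = 2.0157 bits

I(X;Y) = H(X) + H(Y) - H(X,Y)
  = 0.9544 + 1.0613 - 2.0157
  = 0.0000 bits

Distribution 2 (S, T):
Marginal P(S) (row sums):
  P(S=0) = 1/8 + 1/8 + 1/4 = 1/2
  P(S=1) = 0 + 0 + 1/8 = 1/8
  P(S=2) = 1/8 + 0 + 1/4 = 3/8
Marginal P(T) (column sums):
  P(T=0) = 1/8 + 0 + 1/8 = 1/4
  P(T=1) = 1/8 + 0 + 0 = 1/8
  P(T=2) = 1/4 + 1/8 + 1/4 = 5/8

H(S) = -[(1/2)·log₂(1/2) + (1/8)·log₂(1/8) + (3/8)·log₂(3/8)]
  = 0.5000 + 0.3750 + 0.5306
  = 1.4056 bits
H(T) = -[(1/4)·log₂(1/4) + (1/8)·log₂(1/8) + (5/8)·log₂(5/8)]
  = 0.5000 + 0.3750 + 0.4238
  = 1.2988 bits
H(S,T) = -[(1/8)·log₂(1/8) + (1/8)·log₂(1/8) + (1/4)·log₂(1/4) + (1/8)·log₂(1/8) + (1/8)·log₂(1/8) + (1/4)·log₂(1/4)]
  = 0.3750 + 0.3750 + 0.5000 + 0.3750 + 0.3750 + 0.5000
  = 2.5000 bits

I(S;T) = H(S) + H(T) - H(S,T)
  = 1.4056 + 1.2988 - 2.5000
  = 0.2044 bits

I(S;T) = 0.2044 bits > I(X;Y) = 0.0000 bits, so (S, T) has the higher mutual information (stronger dependence).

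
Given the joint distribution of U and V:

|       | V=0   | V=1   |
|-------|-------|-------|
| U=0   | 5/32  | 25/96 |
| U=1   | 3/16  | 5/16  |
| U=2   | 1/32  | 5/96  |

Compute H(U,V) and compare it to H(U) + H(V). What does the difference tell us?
Marginal P(U) (row sums):
  P(U=0) = 5/32 + 25/96 = 5/12
  P(U=1) = 3/16 + 5/16 = 1/2
  P(U=2) = 1/32 + 5/96 = 1/12
Marginal P(V) (column sums):
  P(V=0) = 5/32 + 3/16 + 1/32 = 3/8
  P(V=1) = 25/96 + 5/16 + 5/96 = 5/8

H(U,V) = -[(5/32)·log₂(5/32) + (25/96)·log₂(25/96) + (3/16)·log₂(3/16) + (5/16)·log₂(5/16) + (1/32)·log₂(1/32) + (5/96)·log₂(5/96)]
  = 0.4184 + 0.5055 + 0.4528 + 0.5244 + 0.1563 + 0.2220
  = 2.2794 bits
H(U) = -[(5/12)·log₂(5/12) + (1/2)·log₂(1/2) + (1/12)·log₂(1/12)]
  = 0.5263 + 0.5000 + 0.2987
  = 1.3250 bits
H(V) = -[(3/8)·log₂(3/8) + (5/8)·log₂(5/8)]
  = 0.5306 + 0.4238
  = 0.9544 bits

H(U) + H(V) = 1.3250 + 0.9544 = 2.2794 bits
Difference: H(U) + H(V) - H(U,V) = 2.2794 - 2.2794 = 0.0000 bits = I(U;V)

The difference is the mutual information; it is 0 here, so U and V are independent (the joint entropy equals the sum of the marginal entropies).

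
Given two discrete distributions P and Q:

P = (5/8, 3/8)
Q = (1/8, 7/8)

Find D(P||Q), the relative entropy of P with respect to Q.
D(P||Q) = Σ P(i) log₂(P(i)/Q(i))
  i=0: (5/8) × log₂((5/8)/(1/8)) = (5/8) × log₂(5) = 1.4512
  i=1: (3/8) × log₂((3/8)/(7/8)) = (3/8) × log₂(3/7) = -0.4584
D(P||Q) = 1.4512 - 0.4584
  = 0.9928 bits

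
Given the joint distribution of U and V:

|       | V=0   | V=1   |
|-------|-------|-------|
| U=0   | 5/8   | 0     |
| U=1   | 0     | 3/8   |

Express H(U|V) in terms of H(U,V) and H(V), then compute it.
H(U|V) = H(U,V) - H(V)

Marginal P(V) (column sums):
  P(V=0) = 5/8 + 0 = 5/8
  P(V=1) = 0 + 3/8 = 3/8

H(U,V) = -[(5/8)·log₂(5/8) + (3/8)·log₂(3/8)]
  = 0.4238 + 0.5306
  = 0.9544 bits
H(V) = -[(5/8)·log₂(5/8) + (3/8)·log₂(3/8)]
  = 0.4238 + 0.5306
  = 0.9544 bits

H(U|V) = 0.9544 - 0.9544 = 0.0000 bits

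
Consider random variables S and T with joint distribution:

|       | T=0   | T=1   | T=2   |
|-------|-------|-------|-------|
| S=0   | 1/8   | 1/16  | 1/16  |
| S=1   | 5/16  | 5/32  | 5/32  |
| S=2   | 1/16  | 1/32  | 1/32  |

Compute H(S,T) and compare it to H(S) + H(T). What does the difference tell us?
Marginal P(S) (row sums):
  P(S=0) = 1/8 + 1/16 + 1/16 = 1/4
  P(S=1) = 5/16 + 5/32 + 5/32 = 5/8
  P(S=2) = 1/16 + 1/32 + 1/32 = 1/8
Marginal P(T) (column sums):
  P(T=0) = 1/8 + 5/16 + 1/16 = 1/2
  P(T=1) = 1/16 + 5/32 + 1/32 = 1/4
  P(T=2) = 1/16 + 5/32 + 1/32 = 1/4

H(S,T) = -[(1/8)·log₂(1/8) + (1/16)·log₂(1/16) + (1/16)·log₂(1/16) + (5/16)·log₂(5/16) + (5/32)·log₂(5/32) + (5/32)·log₂(5/32) + (1/16)·log₂(1/16) + (1/32)·log₂(1/32) + (1/32)·log₂(1/32)]
  = 0.3750 + 0.2500 + 0.2500 + 0.5244 + 0.4184 + 0.4184 + 0.2500 + 0.1563 + 0.1563
  = 2.7988 bits
H(S) = -[(1/4)·log₂(1/4) + (5/8)·log₂(5/8) + (1/8)·log₂(1/8)]
  = 0.5000 + 0.4238 + 0.3750
  = 1.2988 bits
H(T) = -[(1/2)·log₂(1/2) + (1/4)·log₂(1/4) + (1/4)·log₂(1/4)]
  = 0.5000 + 0.5000 + 0.5000
  = 1.5000 bits

H(S) + H(T) = 1.2988 + 1.5000 = 2.7988 bits
Difference: H(S) + H(T) - H(S,T) = 2.7988 - 2.7988 = 0.0000 bits = I(S;T)

The difference is the mutual information; it is 0 here, so S and T are independent (the joint entropy equals the sum of the marginal entropies).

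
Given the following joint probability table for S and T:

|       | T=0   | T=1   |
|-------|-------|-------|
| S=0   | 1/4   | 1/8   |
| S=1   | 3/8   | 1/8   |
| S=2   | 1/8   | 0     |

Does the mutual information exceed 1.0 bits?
Marginal P(S) (row sums):
  P(S=0) = 1/4 + 1/8 = 3/8
  P(S=1) = 3/8 + 1/8 = 1/2
  P(S=2) = 1/8 + 0 = 1/8
Marginal P(T) (column sums):
  P(T=0) = 1/4 + 3/8 + 1/8 = 3/4
  P(T=1) = 1/8 + 1/8 + 0 = 1/4

H(S) = -[(3/8)·log₂(3/8) + (1/2)·log₂(1/2) + (1/8)·log₂(1/8)]
  = 0.5306 + 0.5000 + 0.3750
  = 1.4056 bits
H(T) = -[(3/4)·log₂(3/4) + (1/4)·log₂(1/4)]
  = 0.3113 + 0.5000
  = 0.8113 bits
H(S,T) = -[(1/4)·log₂(1/4) + (1/8)·log₂(1/8) + (3/8)·log₂(3/8) + (1/8)·log₂(1/8) + (1/8)·log₂(1/8)]
  = 0.5000 + 0.3750 + 0.5306 + 0.3750 + 0.3750
  = 2.1556 bits

I(S;T) = H(S) + H(T) - H(S,T)
  = 1.4056 + 0.8113 - 2.1556
  = 0.0613 bits

No. I(S;T) = 0.0613 bits, which is ≤ 1.0 bits.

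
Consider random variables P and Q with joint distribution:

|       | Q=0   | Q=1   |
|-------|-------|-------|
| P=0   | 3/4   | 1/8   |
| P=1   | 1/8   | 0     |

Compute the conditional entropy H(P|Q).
Marginal P(Q) (column sums):
  P(Q=0) = 3/4 + 1/8 = 7/8
  P(Q=1) = 1/8 + 0 = 1/8

H(P|Q) = -Σ P(P,Q)·log₂ P(P|Q), where P(P|Q) = P(P,Q) / P(Q)
  (cells with P(P,Q) = 0 contribute 0)
  (P=0,Q=0): P(P|Q) = (3/4)/(7/8) = 6/7;  -(3/4)·log₂(6/7) = 0.1668
  (P=0,Q=1): P(P|Q) = (1/8)/(1/8) = 1;  -(1/8)·log₂(1) = 0.0000
  (P=1,Q=0): P(P|Q) = (1/8)/(7/8) = 1/7;  -(1/8)·log₂(1/7) = 0.3509
H(P|Q) = 0.1668 + 0.0000 + 0.3509
  = 0.5177 bits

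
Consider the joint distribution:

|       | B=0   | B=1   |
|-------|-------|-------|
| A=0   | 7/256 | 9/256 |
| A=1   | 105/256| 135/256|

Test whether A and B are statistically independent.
Marginal P(A) (row sums):
  P(A=0) = 7/256 + 9/256 = 1/16
  P(A=1) = 105/256 + 135/256 = 15/16
Marginal P(B) (column sums):
  P(B=0) = 7/256 + 105/256 = 7/16
  P(B=1) = 9/256 + 135/256 = 9/16

A and B are independent iff P(A=i,B=j) = P(A=i)·P(B=j) for every cell.
  P(A=0)·P(B=0) = 1/16 × 7/16 = 7/256 = P(A=0,B=0) ✓
  P(A=0)·P(B=1) = 1/16 × 9/16 = 9/256 = P(A=0,B=1) ✓
  P(A=1)·P(B=0) = 15/16 × 7/16 = 105/256 = P(A=1,B=0) ✓
  P(A=1)·P(B=1) = 15/16 × 9/16 = 135/256 = P(A=1,B=1) ✓

Yes, A and B are independent: every cell factors, so I(A;B) = 0 bits.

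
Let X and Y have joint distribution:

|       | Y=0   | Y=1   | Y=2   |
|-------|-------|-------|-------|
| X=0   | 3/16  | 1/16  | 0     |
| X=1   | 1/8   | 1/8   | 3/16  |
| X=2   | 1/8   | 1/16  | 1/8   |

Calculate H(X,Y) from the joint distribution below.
H(X,Y) = -Σ P(X,Y) log₂ P(X,Y), summed over the non-zero cells:
H(X,Y) = -[(3/16)·log₂(3/16) + (1/16)·log₂(1/16) + (1/8)·log₂(1/8) + (1/8)·log₂(1/8) + (3/16)·log₂(3/16) + (1/8)·log₂(1/8) + (1/16)·log₂(1/16) + (1/8)·log₂(1/8)]
  = 0.4528 + 0.2500 + 0.3750 + 0.3750 + 0.4528 + 0.3750 + 0.2500 + 0.3750
  = 2.9056 bits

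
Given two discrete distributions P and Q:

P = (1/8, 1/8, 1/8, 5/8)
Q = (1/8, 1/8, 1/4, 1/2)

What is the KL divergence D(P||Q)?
D(P||Q) = Σ P(i) log₂(P(i)/Q(i))
  i=0: (1/8) × log₂((1/8)/(1/8)) = (1/8) × log₂(1) = 0.0000
  i=1: (1/8) × log₂((1/8)/(1/8)) = (1/8) × log₂(1) = 0.0000
  i=2: (1/8) × log₂((1/8)/(1/4)) = (1/8) × log₂(1/2) = -0.1250
  i=3: (5/8) × log₂((5/8)/(1/2)) = (5/8) × log₂(5/4) = 0.2012
D(P||Q) = 0.0000 + 0.0000 - 0.1250 + 0.2012
  = 0.0762 bits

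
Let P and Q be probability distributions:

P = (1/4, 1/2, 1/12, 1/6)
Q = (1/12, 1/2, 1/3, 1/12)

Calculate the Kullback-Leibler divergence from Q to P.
D(P||Q) = Σ P(i) log₂(P(i)/Q(i))
  i=0: (1/4) × log₂((1/4)/(1/12)) = (1/4) × log₂(3) = 0.3962
  i=1: (1/2) × log₂((1/2)/(1/2)) = (1/2) × log₂(1) = 0.0000
  i=2: (1/12) × log₂((1/12)/(1/3)) = (1/12) × log₂(1/4) = -0.1667
  i=3: (1/6) × log₂((1/6)/(1/12)) = (1/6) × log₂(2) = 0.1667
D(P||Q) = 0.3962 + 0.0000 - 0.1667 + 0.1667
  = 0.3962 bits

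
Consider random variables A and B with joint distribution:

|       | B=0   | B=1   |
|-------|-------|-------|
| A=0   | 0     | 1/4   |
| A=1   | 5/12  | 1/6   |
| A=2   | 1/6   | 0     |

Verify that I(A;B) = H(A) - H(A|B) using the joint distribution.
Left side, from I(A;B) = H(A) + H(B) - H(A,B):
Marginal P(A) (row sums):
  P(A=0) = 0 + 1/4 = 1/4
  P(A=1) = 5/12 + 1/6 = 7/12
  P(A=2) = 1/6 + 0 = 1/6
Marginal P(B) (column sums):
  P(B=0) = 0 + 5/12 + 1/6 = 7/12
  P(B=1) = 1/4 + 1/6 + 0 = 5/12

H(A) = -[(1/4)·log₂(1/4) + (7/12)·log₂(7/12) + (1/6)·log₂(1/6)]
  = 0.5000 + 0.4536 + 0.4308
  = 1.3844 bits
H(B) = -[(7/12)·log₂(7/12) + (5/12)·log₂(5/12)]
  = 0.4536 + 0.5263
  = 0.9799 bits
H(A,B) = -[(1/4)·log₂(1/4) + (5/12)·log₂(5/12) + (1/6)·log₂(1/6) + (1/6)·log₂(1/6)]
  = 0.5000 + 0.5263 + 0.4308 + 0.4308
  = 1.8879 bits

I(A;B) = H(A) + H(B) - H(A,B)
  = 1.3844 + 0.9799 - 1.8879
  = 0.4764 bits

Right side, with H(A|B) computed directly from the conditional probabilities:
H(A|B) = -Σ P(A,B)·log₂ P(A|B), where P(A|B) = P(A,B) / P(B)
  (cells with P(A,B) = 0 contribute 0)
  (A=0,B=1): P(A|B) = (1/4)/(5/12) = 3/5;  -(1/4)·log₂(3/5) = 0.1842
  (A=1,B=0): P(A|B) = (5/12)/(7/12) = 5/7;  -(5/12)·log₂(5/7) = 0.2023
  (A=1,B=1): P(A|B) = (1/6)/(5/12) = 2/5;  -(1/6)·log₂(2/5) = 0.2203
  (A=2,B=0): P(A|B) = (1/6)/(7/12) = 2/7;  -(1/6)·log₂(2/7) = 0.3012
H(A|B) = 0.1842 + 0.2023 + 0.2203 + 0.3012
  = 0.9080 bits
H(A) - H(A|B) = 1.3844 - 0.9080 = 0.4764 bits

Both sides equal 0.4764 bits, so I(A;B) = H(A) - H(A|B) ✓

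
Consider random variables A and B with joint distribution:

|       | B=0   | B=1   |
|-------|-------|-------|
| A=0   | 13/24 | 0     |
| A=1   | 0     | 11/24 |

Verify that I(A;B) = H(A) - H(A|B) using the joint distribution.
Left side, from I(A;B) = H(A) + H(B) - H(A,B):
Marginal P(A) (row sums):
  P(A=0) = 13/24 + 0 = 13/24
  P(A=1) = 0 + 11/24 = 11/24
Marginal P(B) (column sums):
  P(B=0) = 13/24 + 0 = 13/24
  P(B=1) = 0 + 11/24 = 11/24

H(A) = -[(13/24)·log₂(13/24) + (11/24)·log₂(11/24)]
  = 0.4791 + 0.5159
  = 0.9950 bits
H(B) = -[(13/24)·log₂(13/24) + (11/24)·log₂(11/24)]
  = 0.4791 + 0.5159
  = 0.9950 bits
H(A,B) = -[(13/24)·log₂(13/24) + (11/24)·log₂(11/24)]
  = 0.4791 + 0.5159
  = 0.9950 bits

I(A;B) = H(A) + H(B) - H(A,B)
  = 0.9950 + 0.9950 - 0.9950
  = 0.9950 bits

Right side, with H(A|B) computed directly from the conditional probabilities:
H(A|B) = -Σ P(A,B)·log₂ P(A|B), where P(A|B) = P(A,B) / P(B)
  (cells with P(A,B) = 0 contribute 0)
  (A=0,B=0): P(A|B) = (13/24)/(13/24) = 1;  -(13/24)·log₂(1) = 0.0000
  (A=1,B=1): P(A|B) = (11/24)/(11/24) = 1;  -(11/24)·log₂(1) = 0.0000
H(A|B) = 0.0000 + 0.0000
  = 0.0000 bits
H(A) - H(A|B) = 0.9950 - 0.0000 = 0.9950 bits

Both sides equal 0.9950 bits, so I(A;B) = H(A) - H(A|B) ✓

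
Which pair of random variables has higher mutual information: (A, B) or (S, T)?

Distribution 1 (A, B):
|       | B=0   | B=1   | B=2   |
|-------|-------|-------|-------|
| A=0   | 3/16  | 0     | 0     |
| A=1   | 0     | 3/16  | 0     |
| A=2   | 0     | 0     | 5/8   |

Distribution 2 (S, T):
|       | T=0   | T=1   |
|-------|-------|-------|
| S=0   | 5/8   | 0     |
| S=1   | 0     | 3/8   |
Distribution 1 (A, B):
Marginal P(A) (row sums):
  P(A=0) = 3/16 + 0 + 0 = 3/16
  P(A=1) = 0 + 3/16 + 0 = 3/16
  P(A=2) = 0 + 0 + 5/8 = 5/8
Marginal P(B) (column sums):
  P(B=0) = 3/16 + 0 + 0 = 3/16
  P(B=1) = 0 + 3/16 + 0 = 3/16
  P(B=2) = 0 + 0 + 5/8 = 5/8

H(A) = -[(3/16)·log₂(3/16) + (3/16)·log₂(3/16) + (5/8)·log₂(5/8)]
  = 0.4528 + 0.4528 + 0.4238
  = 1.3294 bits
H(B) = -[(3/16)·log₂(3/16) + (3/16)·log₂(3/16) + (5/8)·log₂(5/8)]
  = 0.4528 + 0.4528 + 0.4238
  = 1.3294 bits
H(A,B) = -[(3/16)·log₂(3/16) + (3/16)·log₂(3/16) + (5/8)·log₂(5/8)]
  = 0.4528 + 0.4528 + 0.4238
  = 1.3294 bits

I(A;B) = H(A) + H(B) - H(A,B)
  = 1.3294 + 1.3294 - 1.3294
  = 1.3294 bits

Distribution 2 (S, T):
Marginal P(S) (row sums):
  P(S=0) = 5/8 + 0 = 5/8
  P(S=1) = 0 + 3/8 = 3/8
Marginal P(T) (column sums):
  P(T=0) = 5/8 + 0 = 5/8
  P(T=1) = 0 + 3/8 = 3/8

H(S) = -[(5/8)·log₂(5/8) + (3/8)·log₂(3/8)]
  = 0.4238 + 0.5306
  = 0.9544 bits
H(T) = -[(5/8)·log₂(5/8) + (3/8)·log₂(3/8)]
  = 0.4238 + 0.5306
  = 0.9544 bits
H(S,T) = -[(5/8)·log₂(5/8) + (3/8)·log₂(3/8)]
  = 0.4238 + 0.5306
  = 0.9544 bits

I(S;T) = H(S) + H(T) - H(S,T)
  = 0.9544 + 0.9544 - 0.9544
  = 0.9544 bits

I(A;B) = 1.3294 bits > I(S;T) = 0.9544 bits, so (A, B) has the higher mutual information (stronger dependence).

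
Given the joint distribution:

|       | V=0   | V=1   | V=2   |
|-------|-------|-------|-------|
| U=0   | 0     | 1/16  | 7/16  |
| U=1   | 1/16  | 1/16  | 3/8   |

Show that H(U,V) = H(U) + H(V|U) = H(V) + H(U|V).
Marginal P(U) (row sums):
  P(U=0) = 0 + 1/16 + 7/16 = 1/2
  P(U=1) = 1/16 + 1/16 + 3/8 = 1/2
Marginal P(V) (column sums):
  P(V=0) = 0 + 1/16 = 1/16
  P(V=1) = 1/16 + 1/16 = 1/8
  P(V=2) = 7/16 + 3/8 = 13/16

Decomposition 1: H(U) + H(V|U)
H(U) = -[(1/2)·log₂(1/2) + (1/2)·log₂(1/2)]
  = 0.5000 + 0.5000
  = 1.0000 bits
H(V|U) = -Σ P(U,V)·log₂ P(V|U), where P(V|U) = P(U,V) / P(U)
  (cells with P(U,V) = 0 contribute 0)
  (U=0,V=1): P(V|U) = (1/16)/(1/2) = 1/8;  -(1/16)·log₂(1/8) = 0.1875
  (U=0,V=2): P(V|U) = (7/16)/(1/2) = 7/8;  -(7/16)·log₂(7/8) = 0.0843
  (U=1,V=0): P(V|U) = (1/16)/(1/2) = 1/8;  -(1/16)·log₂(1/8) = 0.1875
  (U=1,V=1): P(V|U) = (1/16)/(1/2) = 1/8;  -(1/16)·log₂(1/8) = 0.1875
  (U=1,V=2): P(V|U) = (3/8)/(1/2) = 3/4;  -(3/8)·log₂(3/4) = 0.1556
H(V|U) = 0.1875 + 0.0843 + 0.1875 + 0.1875 + 0.1556
  = 0.8024 bits
H(U) + H(V|U) = 1.0000 + 0.8024 = 1.8024 bits

Decomposition 2: H(V) + H(U|V)
H(V) = -[(1/16)·log₂(1/16) + (1/8)·log₂(1/8) + (13/16)·log₂(13/16)]
  = 0.2500 + 0.3750 + 0.2434
  = 0.8684 bits
H(U|V) = -Σ P(U,V)·log₂ P(U|V), where P(U|V) = P(U,V) / P(V)
  (cells with P(U,V) = 0 contribute 0)
  (U=0,V=1): P(U|V) = (1/16)/(1/8) = 1/2;  -(1/16)·log₂(1/2) = 0.0625
  (U=0,V=2): P(U|V) = (7/16)/(13/16) = 7/13;  -(7/16)·log₂(7/13) = 0.3907
  (U=1,V=0): P(U|V) = (1/16)/(1/16) = 1;  -(1/16)·log₂(1) = 0.0000
  (U=1,V=1): P(U|V) = (1/16)/(1/8) = 1/2;  -(1/16)·log₂(1/2) = 0.0625
  (U=1,V=2): P(U|V) = (3/8)/(13/16) = 6/13;  -(3/8)·log₂(6/13) = 0.4183
H(U|V) = 0.0625 + 0.3907 + 0.0000 + 0.0625 + 0.4183
  = 0.9340 bits
H(V) + H(U|V) = 0.8684 + 0.9340 = 1.8024 bits

Direct computation of the joint entropy:
H(U,V) = -[(1/16)·log₂(1/16) + (7/16)·log₂(7/16) + (1/16)·log₂(1/16) + (1/16)·log₂(1/16) + (3/8)·log₂(3/8)]
  = 0.2500 + 0.5218 + 0.2500 + 0.2500 + 0.5306
  = 1.8024 bits

All three agree: H(U,V) = 1.8024 bits ✓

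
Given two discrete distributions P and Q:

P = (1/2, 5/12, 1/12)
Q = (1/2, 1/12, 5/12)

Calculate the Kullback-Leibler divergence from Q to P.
D(P||Q) = Σ P(i) log₂(P(i)/Q(i))
  i=0: (1/2) × log₂((1/2)/(1/2)) = (1/2) × log₂(1) = 0.0000
  i=1: (5/12) × log₂((5/12)/(1/12)) = (5/12) × log₂(5) = 0.9675
  i=2: (1/12) × log₂((1/12)/(5/12)) = (1/12) × log₂(1/5) = -0.1935
D(P||Q) = 0.0000 + 0.9675 - 0.1935
  = 0.7740 bits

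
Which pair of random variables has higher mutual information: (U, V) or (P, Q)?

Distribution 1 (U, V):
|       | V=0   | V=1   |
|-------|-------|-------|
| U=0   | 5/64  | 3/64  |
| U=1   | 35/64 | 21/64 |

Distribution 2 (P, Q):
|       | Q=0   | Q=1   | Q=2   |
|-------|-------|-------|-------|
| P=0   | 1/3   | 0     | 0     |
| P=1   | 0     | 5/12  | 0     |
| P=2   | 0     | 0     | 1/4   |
Distribution 1 (U, V):
Marginal P(U) (row sums):
  P(U=0) = 5/64 + 3/64 = 1/8
  P(U=1) = 35/64 + 21/64 = 7/8
Marginal P(V) (column sums):
  P(V=0) = 5/64 + 35/64 = 5/8
  P(V=1) = 3/64 + 21/64 = 3/8

H(U) = -[(1/8)·log₂(1/8) + (7/8)·log₂(7/8)]
  = 0.3750 + 0.1686
  = 0.5436 bits
H(V) = -[(5/8)·log₂(5/8) + (3/8)·log₂(3/8)]
  = 0.4238 + 0.5306
  = 0.9544 bits
H(U,V) = -[(5/64)·log₂(5/64) + (3/64)·log₂(3/64) + (35/64)·log₂(35/64) + (21/64)·log₂(21/64)]
  = 0.2873 + 0.2070 + 0.4762 + 0.5275
  = 1.4980 bits

I(U;V) = H(U) + H(V) - H(U,V)
  = 0.5436 + 0.9544 - 1.4980
  = 0.0000 bits

Distribution 2 (P, Q):
Marginal P(P) (row sums):
  P(P=0) = 1/3 + 0 + 0 = 1/3
  P(P=1) = 0 + 5/12 + 0 = 5/12
  P(P=2) = 0 + 0 + 1/4 = 1/4
Marginal P(Q) (column sums):
  P(Q=0) = 1/3 + 0 + 0 = 1/3
  P(Q=1) = 0 + 5/12 + 0 = 5/12
  P(Q=2) = 0 + 0 + 1/4 = 1/4

H(P) = -[(1/3)·log₂(1/3) + (5/12)·log₂(5/12) + (1/4)·log₂(1/4)]
  = 0.5283 + 0.5263 + 0.5000
  = 1.5546 bits
H(Q) = -[(1/3)·log₂(1/3) + (5/12)·log₂(5/12) + (1/4)·log₂(1/4)]
  = 0.5283 + 0.5263 + 0.5000
  = 1.5546 bits
H(P,Q) = -[(1/3)·log₂(1/3) + (5/12)·log₂(5/12) + (1/4)·log₂(1/4)]
  = 0.5283 + 0.5263 + 0.5000
  = 1.5546 bits

I(P;Q) = H(P) + H(Q) - H(P,Q)
  = 1.5546 + 1.5546 - 1.5546
  = 1.5546 bits

I(P;Q) = 1.5546 bits > I(U;V) = 0.0000 bits, so (P, Q) has the higher mutual information (stronger dependence).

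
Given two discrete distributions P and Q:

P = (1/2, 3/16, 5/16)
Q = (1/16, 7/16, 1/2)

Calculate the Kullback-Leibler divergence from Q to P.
D(P||Q) = Σ P(i) log₂(P(i)/Q(i))
  i=0: (1/2) × log₂((1/2)/(1/16)) = (1/2) × log₂(8) = 1.5000
  i=1: (3/16) × log₂((3/16)/(7/16)) = (3/16) × log₂(3/7) = -0.2292
  i=2: (5/16) × log₂((5/16)/(1/2)) = (5/16) × log₂(5/8) = -0.2119
D(P||Q) = 1.5000 - 0.2292 - 0.2119
  = 1.0589 bits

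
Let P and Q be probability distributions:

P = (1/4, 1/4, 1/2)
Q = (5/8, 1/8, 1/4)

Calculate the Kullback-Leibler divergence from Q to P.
D(P||Q) = Σ P(i) log₂(P(i)/Q(i))
  i=0: (1/4) × log₂((1/4)/(5/8)) = (1/4) × log₂(2/5) = -0.3305
  i=1: (1/4) × log₂((1/4)/(1/8)) = (1/4) × log₂(2) = 0.2500
  i=2: (1/2) × log₂((1/2)/(1/4)) = (1/2) × log₂(2) = 0.5000
D(P||Q) = -0.3305 + 0.2500 + 0.5000
  = 0.4195 bits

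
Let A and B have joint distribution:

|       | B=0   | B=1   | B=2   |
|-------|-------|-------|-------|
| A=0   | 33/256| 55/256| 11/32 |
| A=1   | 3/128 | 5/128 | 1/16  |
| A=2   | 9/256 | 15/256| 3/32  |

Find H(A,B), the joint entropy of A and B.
H(A,B) = -Σ P(A,B) log₂ P(A,B), summed over the non-zero cells:
H(A,B) = -[(33/256)·log₂(33/256) + (55/256)·log₂(55/256) + (11/32)·log₂(11/32) + (3/128)·log₂(3/128) + (5/128)·log₂(5/128) + (1/16)·log₂(1/16) + (9/256)·log₂(9/256) + (15/256)·log₂(15/256) + (3/32)·log₂(3/32)]
  = 0.3810 + 0.4767 + 0.5296 + 0.1269 + 0.1827 + 0.2500 + 0.1698 + 0.2398 + 0.3202
  = 2.6767 bits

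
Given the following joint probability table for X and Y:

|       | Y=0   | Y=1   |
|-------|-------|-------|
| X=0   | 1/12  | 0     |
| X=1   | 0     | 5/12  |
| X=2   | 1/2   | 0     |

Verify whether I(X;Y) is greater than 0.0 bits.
Marginal P(X) (row sums):
  P(X=0) = 1/12 + 0 = 1/12
  P(X=1) = 0 + 5/12 = 5/12
  P(X=2) = 1/2 + 0 = 1/2
Marginal P(Y) (column sums):
  P(Y=0) = 1/12 + 0 + 1/2 = 7/12
  P(Y=1) = 0 + 5/12 + 0 = 5/12

H(X) = -[(1/12)·log₂(1/12) + (5/12)·log₂(5/12) + (1/2)·log₂(1/2)]
  = 0.2987 + 0.5263 + 0.5000
  = 1.3250 bits
H(Y) = -[(7/12)·log₂(7/12) + (5/12)·log₂(5/12)]
  = 0.4536 + 0.5263
  = 0.9799 bits
H(X,Y) = -[(1/12)·log₂(1/12) + (5/12)·log₂(5/12) + (1/2)·log₂(1/2)]
  = 0.2987 + 0.5263 + 0.5000
  = 1.3250 bits

I(X;Y) = H(X) + H(Y) - H(X,Y)
  = 1.3250 + 0.9799 - 1.3250
  = 0.9799 bits

Yes. I(X;Y) = 0.9799 bits, which is > 0.0 bits.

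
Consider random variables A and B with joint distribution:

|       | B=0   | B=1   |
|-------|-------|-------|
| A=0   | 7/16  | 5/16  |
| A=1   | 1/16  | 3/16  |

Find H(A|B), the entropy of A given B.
Marginal P(B) (column sums):
  P(B=0) = 7/16 + 1/16 = 1/2
  P(B=1) = 5/16 + 3/16 = 1/2

H(A|B) = -Σ P(A,B)·log₂ P(A|B), where P(A|B) = P(A,B) / P(B)
  (A=0,B=0): P(A|B) = (7/16)/(1/2) = 7/8;  -(7/16)·log₂(7/8) = 0.0843
  (A=0,B=1): P(A|B) = (5/16)/(1/2) = 5/8;  -(5/16)·log₂(5/8) = 0.2119
  (A=1,B=0): P(A|B) = (1/16)/(1/2) = 1/8;  -(1/16)·log₂(1/8) = 0.1875
  (A=1,B=1): P(A|B) = (3/16)/(1/2) = 3/8;  -(3/16)·log₂(3/8) = 0.2653
H(A|B) = 0.0843 + 0.2119 + 0.1875 + 0.2653
  = 0.7490 bits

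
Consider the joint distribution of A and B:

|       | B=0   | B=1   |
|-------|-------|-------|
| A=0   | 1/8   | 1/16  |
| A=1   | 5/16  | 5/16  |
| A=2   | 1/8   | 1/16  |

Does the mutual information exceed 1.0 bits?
Marginal P(A) (row sums):
  P(A=0) = 1/8 + 1/16 = 3/16
  P(A=1) = 5/16 + 5/16 = 5/8
  P(A=2) = 1/8 + 1/16 = 3/16
Marginal P(B) (column sums):
  P(B=0) = 1/8 + 5/16 + 1/8 = 9/16
  P(B=1) = 1/16 + 5/16 + 1/16 = 7/16

H(A) = -[(3/16)·log₂(3/16) + (5/8)·log₂(5/8) + (3/16)·log₂(3/16)]
  = 0.4528 + 0.4238 + 0.4528
  = 1.3294 bits
H(B) = -[(9/16)·log₂(9/16) + (7/16)·log₂(7/16)]
  = 0.4669 + 0.5218
  = 0.9887 bits
H(A,B) = -[(1/8)·log₂(1/8) + (1/16)·log₂(1/16) + (5/16)·log₂(5/16) + (5/16)·log₂(5/16) + (1/8)·log₂(1/8) + (1/16)·log₂(1/16)]
  = 0.3750 + 0.2500 + 0.5244 + 0.5244 + 0.3750 + 0.2500
  = 2.2988 bits

I(A;B) = H(A) + H(B) - H(A,B)
  = 1.3294 + 0.9887 - 2.2988
  = 0.0193 bits

No. I(A;B) = 0.0193 bits, which is ≤ 1.0 bits.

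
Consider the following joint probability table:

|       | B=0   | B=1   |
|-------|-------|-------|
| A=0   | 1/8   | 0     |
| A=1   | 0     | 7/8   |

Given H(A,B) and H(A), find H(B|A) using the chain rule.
From the chain rule: H(A,B) = H(A) + H(B|A)
Therefore: H(B|A) = H(A,B) - H(A)

H(A,B) = -[(1/8)·log₂(1/8) + (7/8)·log₂(7/8)]
  = 0.3750 + 0.1686
  = 0.5436 bits
Marginal P(A) (row sums):
  P(A=0) = 1/8 + 0 = 1/8
  P(A=1) = 0 + 7/8 = 7/8
H(A) = -[(1/8)·log₂(1/8) + (7/8)·log₂(7/8)]
  = 0.3750 + 0.1686
  = 0.5436 bits

H(B|A) = 0.5436 - 0.5436 = 0.0000 bits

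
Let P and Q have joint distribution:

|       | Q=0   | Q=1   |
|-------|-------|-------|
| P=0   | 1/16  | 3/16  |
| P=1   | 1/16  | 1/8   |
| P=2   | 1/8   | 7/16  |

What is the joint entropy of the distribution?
H(P,Q) = -Σ P(P,Q) log₂ P(P,Q), summed over the non-zero cells:
H(P,Q) = -[(1/16)·log₂(1/16) + (3/16)·log₂(3/16) + (1/16)·log₂(1/16) + (1/8)·log₂(1/8) + (1/8)·log₂(1/8) + (7/16)·log₂(7/16)]
  = 0.2500 + 0.4528 + 0.2500 + 0.3750 + 0.3750 + 0.5218
  = 2.2246 bits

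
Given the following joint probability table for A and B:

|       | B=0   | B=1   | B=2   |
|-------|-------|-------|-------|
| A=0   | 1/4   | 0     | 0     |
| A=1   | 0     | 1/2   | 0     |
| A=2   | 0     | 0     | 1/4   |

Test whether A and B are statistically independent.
Marginal P(A) (row sums):
  P(A=0) = 1/4 + 0 + 0 = 1/4
  P(A=1) = 0 + 1/2 + 0 = 1/2
  P(A=2) = 0 + 0 + 1/4 = 1/4
Marginal P(B) (column sums):
  P(B=0) = 1/4 + 0 + 0 = 1/4
  P(B=1) = 0 + 1/2 + 0 = 1/2
  P(B=2) = 0 + 0 + 1/4 = 1/4

A and B are independent iff P(A=i,B=j) = P(A=i)·P(B=j) for every cell.
  P(A=0)·P(B=0) = 1/4 × 1/4 = 1/16, but P(A=0,B=0) = 1/4 ✗

No, A and B are not independent. Quantitatively, I(A;B) > 0:

H(A) = -[(1/4)·log₂(1/4) + (1/2)·log₂(1/2) + (1/4)·log₂(1/4)]
  = 0.5000 + 0.5000 + 0.5000
  = 1.5000 bits
H(B) = -[(1/4)·log₂(1/4) + (1/2)·log₂(1/2) + (1/4)·log₂(1/4)]
  = 0.5000 + 0.5000 + 0.5000
  = 1.5000 bits
H(A,B) = -[(1/4)·log₂(1/4) + (1/2)·log₂(1/2) + (1/4)·log₂(1/4)]
  = 0.5000 + 0.5000 + 0.5000
  = 1.5000 bits
I(A;B) = H(A) + H(B) - H(A,B) = 1.5000 + 1.5000 - 1.5000 = 1.5000 bits > 0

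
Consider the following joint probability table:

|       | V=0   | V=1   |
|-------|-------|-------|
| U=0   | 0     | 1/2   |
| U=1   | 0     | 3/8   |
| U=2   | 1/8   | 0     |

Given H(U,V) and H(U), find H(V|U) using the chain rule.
From the chain rule: H(U,V) = H(U) + H(V|U)
Therefore: H(V|U) = H(U,V) - H(U)

H(U,V) = -[(1/2)·log₂(1/2) + (3/8)·log₂(3/8) + (1/8)·log₂(1/8)]
  = 0.5000 + 0.5306 + 0.3750
  = 1.4056 bits
Marginal P(U) (row sums):
  P(U=0) = 0 + 1/2 = 1/2
  P(U=1) = 0 + 3/8 = 3/8
  P(U=2) = 1/8 + 0 = 1/8
H(U) = -[(1/2)·log₂(1/2) + (3/8)·log₂(3/8) + (1/8)·log₂(1/8)]
  = 0.5000 + 0.5306 + 0.3750
  = 1.4056 bits

H(V|U) = 1.4056 - 1.4056 = 0.0000 bits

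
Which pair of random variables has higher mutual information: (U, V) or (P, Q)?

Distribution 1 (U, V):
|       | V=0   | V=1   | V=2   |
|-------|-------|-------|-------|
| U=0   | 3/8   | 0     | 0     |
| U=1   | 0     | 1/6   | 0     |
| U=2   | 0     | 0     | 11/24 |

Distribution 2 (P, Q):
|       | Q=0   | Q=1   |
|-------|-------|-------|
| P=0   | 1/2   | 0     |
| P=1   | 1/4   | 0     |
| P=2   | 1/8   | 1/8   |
Distribution 1 (U, V):
Marginal P(U) (row sums):
  P(U=0) = 3/8 + 0 + 0 = 3/8
  P(U=1) = 0 + 1/6 + 0 = 1/6
  P(U=2) = 0 + 0 + 11/24 = 11/24
Marginal P(V) (column sums):
  P(V=0) = 3/8 + 0 + 0 = 3/8
  P(V=1) = 0 + 1/6 + 0 = 1/6
  P(V=2) = 0 + 0 + 11/24 = 11/24

H(U) = -[(3/8)·log₂(3/8) + (1/6)·log₂(1/6) + (11/24)·log₂(11/24)]
  = 0.5306 + 0.4308 + 0.5159
  = 1.4773 bits
H(V) = -[(3/8)·log₂(3/8) + (1/6)·log₂(1/6) + (11/24)·log₂(11/24)]
  = 0.5306 + 0.4308 + 0.5159
  = 1.4773 bits
H(U,V) = -[(3/8)·log₂(3/8) + (1/6)·log₂(1/6) + (11/24)·log₂(11/24)]
  = 0.5306 + 0.4308 + 0.5159
  = 1.4773 bits

I(U;V) = H(U) + H(V) - H(U,V)
  = 1.4773 + 1.4773 - 1.4773
  = 1.4773 bits

Distribution 2 (P, Q):
Marginal P(P) (row sums):
  P(P=0) = 1/2 + 0 = 1/2
  P(P=1) = 1/4 + 0 = 1/4
  P(P=2) = 1/8 + 1/8 = 1/4
Marginal P(Q) (column sums):
  P(Q=0) = 1/2 + 1/4 + 1/8 = 7/8
  P(Q=1) = 0 + 0 + 1/8 = 1/8

H(P) = -[(1/2)·log₂(1/2) + (1/4)·log₂(1/4) + (1/4)·log₂(1/4)]
  = 0.5000 + 0.5000 + 0.5000
  = 1.5000 bits
H(Q) = -[(7/8)·log₂(7/8) + (1/8)·log₂(1/8)]
  = 0.1686 + 0.3750
  = 0.5436 bits
H(P,Q) = -[(1/2)·log₂(1/2) + (1/4)·log₂(1/4) + (1/8)·log₂(1/8) + (1/8)·log₂(1/8)]
  = 0.5000 + 0.5000 + 0.3750 + 0.3750
  = 1.7500 bits

I(P;Q) = H(P) + H(Q) - H(P,Q)
  = 1.5000 + 0.5436 - 1.7500
  = 0.2936 bits

I(U;V) = 1.4773 bits > I(P;Q) = 0.2936 bits, so (U, V) has the higher mutual information (stronger dependence).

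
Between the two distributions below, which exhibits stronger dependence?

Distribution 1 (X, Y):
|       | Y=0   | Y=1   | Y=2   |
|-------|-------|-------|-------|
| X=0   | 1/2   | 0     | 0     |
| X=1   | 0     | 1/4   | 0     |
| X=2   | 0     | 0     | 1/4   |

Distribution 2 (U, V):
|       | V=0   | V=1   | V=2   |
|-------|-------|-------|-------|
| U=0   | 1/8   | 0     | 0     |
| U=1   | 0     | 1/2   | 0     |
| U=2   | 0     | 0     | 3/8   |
Distribution 1 (X, Y):
Marginal P(X) (row sums):
  P(X=0) = 1/2 + 0 + 0 = 1/2
  P(X=1) = 0 + 1/4 + 0 = 1/4
  P(X=2) = 0 + 0 + 1/4 = 1/4
Marginal P(Y) (column sums):
  P(Y=0) = 1/2 + 0 + 0 = 1/2
  P(Y=1) = 0 + 1/4 + 0 = 1/4
  P(Y=2) = 0 + 0 + 1/4 = 1/4

H(X) = -[(1/2)·log₂(1/2) + (1/4)·log₂(1/4) + (1/4)·log₂(1/4)]
  = 0.5000 + 0.5000 + 0.5000
  = 1.5000 bits
H(Y) = -[(1/2)·log₂(1/2) + (1/4)·log₂(1/4) + (1/4)·log₂(1/4)]
  = 0.5000 + 0.5000 + 0.5000
  = 1.5000 bits
H(X,Y) = -[(1/2)·log₂(1/2) + (1/4)·log₂(1/4) + (1/4)·log₂(1/4)]
  = 0.5000 + 0.5000 + 0.5000
  = 1.5000 bits

I(X;Y) = H(X) + H(Y) - H(X,Y)
  = 1.5000 + 1.5000 - 1.5000
  = 1.5000 bits

Distribution 2 (U, V):
Marginal P(U) (row sums):
  P(U=0) = 1/8 + 0 + 0 = 1/8
  P(U=1) = 0 + 1/2 + 0 = 1/2
  P(U=2) = 0 + 0 + 3/8 = 3/8
Marginal P(V) (column sums):
  P(V=0) = 1/8 + 0 + 0 = 1/8
  P(V=1) = 0 + 1/2 + 0 = 1/2
  P(V=2) = 0 + 0 + 3/8 = 3/8

H(U) = -[(1/8)·log₂(1/8) + (1/2)·log₂(1/2) + (3/8)·log₂(3/8)]
  = 0.3750 + 0.5000 + 0.5306
  = 1.4056 bits
H(V) = -[(1/8)·log₂(1/8) + (1/2)·log₂(1/2) + (3/8)·log₂(3/8)]
  = 0.3750 + 0.5000 + 0.5306
  = 1.4056 bits
H(U,V) = -[(1/8)·log₂(1/8) + (1/2)·log₂(1/2) + (3/8)·log₂(3/8)]
  = 0.3750 + 0.5000 + 0.5306
  = 1.4056 bits

I(U;V) = H(U) + H(V) - H(U,V)
  = 1.4056 + 1.4056 - 1.4056
  = 1.4056 bits

I(X;Y) = 1.5000 bits > I(U;V) = 1.4056 bits, so (X, Y) has the higher mutual information (stronger dependence).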